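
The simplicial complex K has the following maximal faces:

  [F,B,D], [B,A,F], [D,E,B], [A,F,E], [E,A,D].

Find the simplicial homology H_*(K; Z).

Take the total order A < B < D < E < F on the vertex set. Then K (dimension 2) consists of the simplices:

  0-simplices (5): A, B, D, E, F
  1-simplices (10): AB, AD, AE, AF, BD, BE, BF, DE, DF, EF
  2-simplices (5): ABF, ADE, AEF, BDE, BDF

giving chain groups C_0 ≅ Z^5, C_1 ≅ Z^10, C_2 ≅ Z^5.

∂_1: C_1 → C_0 sends each edge [p,q] (with p < q) to q − p.
The resulting 5×10 matrix has rank 4, and its Smith normal form has invariant factors (1,1,1,1).

Boundary ∂_2: C_2 → C_1 maps a triangle to the signed sum of its edges. For instance
  ∂ABF = BF − AF + AB,
  ∂AEF = EF − AF + AE.
As a 10×5 matrix over Z this has rank 5, with invariant factors (1,1,1,1,1).

Computing H_k = (kernel of ∂_k) / (image of ∂_{k+1}):

  H_0: rank C_0 − rank ∂_1 = 5 − 4 = 1, and the invariant factors of ∂_1 are all 1, so H_0 ≅ Z.
  H_1: rank ker ∂_1 − rank ∂_2 = (10 − 4) − 5 = 1, and the invariant factors of ∂_2 are all 1, so H_1 ≅ Z.
  H_2: rank ker ∂_2 − rank ∂_3 = (5 − 5) − 0 = 0, and there is no ∂_3, so H_2 ≅ 0.

As a check, the Euler characteristic is 5 − 10 + 5 = 0, which agrees with 1 − 1 + 0 = 0.
(K is a triangulation of the Möbius band.)

H_0 ≅ Z,  H_1 ≅ Z,  H_2 = 0.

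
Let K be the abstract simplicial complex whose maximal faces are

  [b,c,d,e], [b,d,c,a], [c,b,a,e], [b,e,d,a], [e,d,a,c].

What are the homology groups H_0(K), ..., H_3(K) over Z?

H_0 = Z,  H_1 = 0,  H_2 = 0,  H_3 = Z.

Order the vertices as a < b < c < d < e. Listing each simplex with vertices in this order, K has dimension 3 with simplices:

  0-simplices (5): a, b, c, d, e
  1-simplices (10): ab, ac, ad, ae, bc, bd, be, cd, ce, de
  2-simplices (10): abc, abd, abe, acd, ace, ade, bcd, bce, bde, cde
  3-simplices (5): abcd, abce, abde, acde, bcde

Hence C_0 ≅ Z^5, C_1 ≅ Z^10, C_2 ≅ Z^10, C_3 ≅ Z^5.

∂_1: C_1 → C_0 sends each edge [p,q] (with p < q) to q − p. For instance
  ∂ac = c − a.
The 5×10 boundary matrix has rank 4 and Smith normal form diag(1,1,1,1).

Boundary ∂_2: C_2 → C_1 maps a triangle to the signed sum of its edges. For instance
  ∂abd = bd − ad + ab,
  ∂ade = de − ae + ad.
As a 10×10 matrix over Z this has rank 6, with invariant factors (1,1,1,1,1,1).

Boundary ∂_3: C_3 → C_2 sends each 3-simplex σ to the alternating sum Σ_i (−1)^i (σ with its i-th vertex removed). For instance
  ∂abcd = bcd − acd + abd − abc,
  ∂abce = bce − ace + abe − abc.
As a 10×5 matrix over Z this has rank 4, with invariant factors (1,1,1,1).

Now H_k = ker ∂_k / im ∂_{k+1}, so:

  H_0: rank C_0 − rank ∂_1 = 5 − 4 = 1, and the invariant factors of ∂_1 are all 1, so H_0 = Z.
  H_1: rank ker ∂_1 − rank ∂_2 = (10 − 4) − 6 = 0, and the invariant factors of ∂_2 are all 1, so H_1 = 0.
  H_2: rank ker ∂_2 − rank ∂_3 = (10 − 6) − 4 = 0, and the invariant factors of ∂_3 are all 1, so H_2 = 0.
  H_3: rank ker ∂_3 − rank ∂_4 = (5 − 4) − 0 = 1, and there is no ∂_4, so H_3 = Z.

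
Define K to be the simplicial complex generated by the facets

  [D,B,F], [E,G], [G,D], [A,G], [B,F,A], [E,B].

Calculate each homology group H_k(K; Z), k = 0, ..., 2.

H_0 ≅ Z,  H_1 ≅ Z^2,  H_2 = 0.

K has 6 vertices, 9 edges, 2 triangles.
rank ∂_0 = 0, rank ∂_1 = 5 ⇒ b_0 = 6 − 0 − 5 = 1; all invariant factors of ∂_1 are 1 so no torsion. So H_0 = Z.
rank ∂_1 = 5, rank ∂_2 = 2 ⇒ b_1 = 9 − 5 − 2 = 2; all invariant factors of ∂_2 are 1 so no torsion. So H_1 = Z^2.
rank ∂_2 = 2, rank ∂_3 = 0 ⇒ b_2 = 2 − 2 − 0 = 0. So H_2 = 0.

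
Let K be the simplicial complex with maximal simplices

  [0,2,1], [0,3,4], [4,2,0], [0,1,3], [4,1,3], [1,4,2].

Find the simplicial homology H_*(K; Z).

H_0 ≅ Z,  H_1 = 0,  H_2 ≅ Z.

Take the total order 0 < 1 < 2 < 3 < 4 on the vertex set. Then K (dimension 2) consists of the simplices:

  0-simplices (5): [0], [1], [2], [3], [4]
  1-simplices (9): [0,1], [0,2], [0,3], [0,4], [1,2], [1,3], [1,4], [2,4], [3,4]
  2-simplices (6): [0,1,2], [0,1,3], [0,2,4], [0,3,4], [1,2,4], [1,3,4]

Hence C_0 ≅ Z^5, C_1 ≅ Z^9, C_2 ≅ Z^6.

The boundary map ∂_1: C_1 → C_0 maps an edge to its endpoints' difference, ∂[p,q] = q − p.
As a 5×9 matrix over Z this has rank 4, with invariant factors (1,1,1,1).

Boundary ∂_2: C_2 → C_1 maps a triangle to the signed sum of its edges. For instance
  ∂[1,2,4] = [2,4] − [1,4] + [1,2],
  ∂[1,3,4] = [3,4] − [1,4] + [1,3].
The resulting 9×6 matrix has rank 5, and its Smith normal form has invariant factors (1,1,1,1,1).

From H_k ≅ ker(∂_k) / im(∂_{k+1}) we obtain:

  H_0: rank C_0 − rank ∂_1 = 5 − 4 = 1, and the invariant factors of ∂_1 are all 1, so H_0 = Z.
  H_1: rank ker ∂_1 − rank ∂_2 = (9 − 4) − 5 = 0, and the invariant factors of ∂_2 are all 1, so H_1 = 0.
  H_2: rank ker ∂_2 − rank ∂_3 = (6 − 5) − 0 = 1, and there is no ∂_3, so H_2 = Z.

(K is a triangulation of the 2-sphere S^2.)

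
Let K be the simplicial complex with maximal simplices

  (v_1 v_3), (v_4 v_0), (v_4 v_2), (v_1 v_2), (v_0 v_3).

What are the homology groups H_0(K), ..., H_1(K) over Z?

Fix the vertex order v_0 < v_1 < v_2 < v_3 < v_4 and write every simplex with vertices in increasing order. Then dim K = 1 and the simplices of K are:

  0-simplices (5): [v_0], [v_1], [v_2], [v_3], [v_4]
  1-simplices (5): [v_0,v_3], [v_0,v_4], [v_1,v_2], [v_1,v_3], [v_2,v_4]

giving chain groups C_0 ≅ Z^5, C_1 ≅ Z^5.

∂_1: C_1 → C_0 is given by ∂[p,q] = [q] − [p]. For instance
  ∂[v_0,v_3] = [v_3] − [v_0].
The resulting 5×5 matrix has rank 4, and its Smith normal form has invariant factors (1,1,1,1).

From H_k ≅ ker(∂_k) / im(∂_{k+1}) we obtain:

  H_0: rank C_0 − rank ∂_1 = 5 − 4 = 1, and the invariant factors of ∂_1 are all 1, so H_0 ≅ Z.
  H_1: rank ker ∂_1 − rank ∂_2 = (5 − 4) − 0 = 1, and there is no ∂_2, so H_1 ≅ Z.

H_0 = Z,  H_1 = Z.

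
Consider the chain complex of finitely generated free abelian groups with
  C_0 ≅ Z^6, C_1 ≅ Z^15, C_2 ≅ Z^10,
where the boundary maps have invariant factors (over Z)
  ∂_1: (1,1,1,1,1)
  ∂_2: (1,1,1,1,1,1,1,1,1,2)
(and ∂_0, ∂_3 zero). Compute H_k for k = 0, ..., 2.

H_0 = Z,  H_1 = Z/2,  H_2 = 0.

H_0: b_0 = 6 − 0 − 5 = 1; torsion from ∂_1 factors > 1: none. So H_0 = Z.
H_1: b_1 = 15 − 5 − 10 = 0; torsion from ∂_2 factors > 1: [2]. So H_1 = Z/2.
H_2: b_2 = 10 − 10 − 0 = 0; torsion from ∂_3 factors > 1: none. So H_2 = 0.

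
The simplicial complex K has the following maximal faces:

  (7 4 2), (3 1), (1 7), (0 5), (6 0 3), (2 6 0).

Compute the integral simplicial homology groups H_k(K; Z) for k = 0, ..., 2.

H_0 ≅ Z,  H_1 ≅ Z,  H_2 = 0.

Take the total order 0 < 1 < 2 < 3 < 4 < 5 < 6 < 7 on the vertex set. Then K (dimension 2) consists of the simplices:

  0-simplices (8): [0], [1], [2], [3], [4], [5], [6], [7]
  1-simplices (11): [0,2], [0,3], [0,5], [0,6], [1,3], [1,7], [2,4], [2,6], [2,7], [3,6], [4,7]
  2-simplices (3): [0,2,6], [0,3,6], [2,4,7]

giving chain groups C_0 ≅ Z^8, C_1 ≅ Z^11, C_2 ≅ Z^3.

The boundary map ∂_1: C_1 → C_0 is given by ∂[p,q] = [q] − [p]. For instance
  ∂[4,7] = [7] − [4].
As a 8×11 matrix over Z this has rank 7, with invariant factors (1,1,1,1,1,1,1).

∂_2: C_2 → C_1 maps a triangle to the signed sum of its edges. For instance
  ∂[2,4,7] = [4,7] − [2,7] + [2,4],
  ∂[0,2,6] = [2,6] − [0,6] + [0,2].
This gives a 11×3 integer matrix of rank 3; reducing to Smith normal form yields diagonal entries (1,1,1).

Now H_k = ker ∂_k / im ∂_{k+1}, so:

  H_0: rank C_0 − rank ∂_1 = 8 − 7 = 1, and the invariant factors of ∂_1 are all 1, so H_0 ≅ Z.
  H_1: rank ker ∂_1 − rank ∂_2 = (11 − 7) − 3 = 1, and the invariant factors of ∂_2 are all 1, so H_1 ≅ Z.
  H_2: rank ker ∂_2 − rank ∂_3 = (3 − 3) − 0 = 0, and there is no ∂_3, so H_2 ≅ 0.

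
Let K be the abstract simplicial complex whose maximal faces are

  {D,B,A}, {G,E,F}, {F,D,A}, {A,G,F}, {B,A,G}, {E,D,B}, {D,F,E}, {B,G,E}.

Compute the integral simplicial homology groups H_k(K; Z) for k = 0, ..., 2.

Order the vertices as A < B < D < E < F < G. Listing each simplex with vertices in this order, K has dimension 2 with simplices:

  0-simplices (6): A, B, D, E, F, G
  1-simplices (12): AB, AD, AF, AG, BD, BE, BG, DE, DF, EF, EG, FG
  2-simplices (8): ABD, ABG, ADF, AFG, BDE, BEG, DEF, EFG

so the chain groups are C_0 ≅ Z^6, C_1 ≅ Z^12, C_2 ≅ Z^8.

∂_1: C_1 → C_0 maps an edge to its endpoints' difference, ∂[p,q] = q − p. For instance
  ∂BD = D − B.
This gives a 6×12 integer matrix of rank 5; reducing to Smith normal form yields diagonal entries (1,1,1,1,1).

The boundary map ∂_2: C_2 → C_1 sends each 2-simplex [p,q,r] to [q,r] − [p,r] + [p,q]. For instance
  ∂ADF = DF − AF + AD,
  ∂ABG = BG − AG + AB.
This gives a 12×8 integer matrix of rank 7; reducing to Smith normal form yields diagonal entries (1,1,1,1,1,1,1).

Reading off H_k = ker ∂_k / im ∂_{k+1}:

  H_0: rank C_0 − rank ∂_1 = 6 − 5 = 1, and the invariant factors of ∂_1 are all 1, so H_0 = Z.
  H_1: rank ker ∂_1 − rank ∂_2 = (12 − 5) − 7 = 0, and the invariant factors of ∂_2 are all 1, so H_1 = 0.
  H_2: rank ker ∂_2 − rank ∂_3 = (8 − 7) − 0 = 1, and there is no ∂_3, so H_2 = Z.

As a check, the Euler characteristic is 6 − 12 + 8 = 2, which agrees with 1 − 0 + 1 = 2.

H_0 ≅ Z,  H_1 = 0,  H_2 ≅ Z.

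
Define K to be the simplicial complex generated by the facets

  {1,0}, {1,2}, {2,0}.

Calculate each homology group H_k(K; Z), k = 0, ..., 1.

H_0 = Z,  H_1 = Z.

Fix the vertex order 0 < 1 < 2 and write every simplex with vertices in increasing order. Then dim K = 1 and the simplices of K are:

  0-simplices (3): [0], [1], [2]
  1-simplices (3): [0,1], [0,2], [1,2]

so the chain groups are C_0 ≅ Z^3, C_1 ≅ Z^3.

∂_1: C_1 → C_0 sends each edge [p,q] (with p < q) to q − p.
As a 3×3 matrix over Z this has rank 2, with invariant factors (1,1).

Reading off H_k = ker ∂_k / im ∂_{k+1}:

  H_0: rank C_0 − rank ∂_1 = 3 − 2 = 1, and the invariant factors of ∂_1 are all 1, so H_0 = Z.
  H_1: rank ker ∂_1 − rank ∂_2 = (3 − 2) − 0 = 1, and there is no ∂_2, so H_1 = Z.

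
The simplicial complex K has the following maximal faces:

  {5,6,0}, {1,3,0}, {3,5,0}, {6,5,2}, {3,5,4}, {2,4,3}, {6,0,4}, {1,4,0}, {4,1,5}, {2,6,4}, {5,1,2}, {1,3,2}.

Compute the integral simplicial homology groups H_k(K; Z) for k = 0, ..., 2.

Fix the vertex order 0 < 1 < 2 < 3 < 4 < 5 < 6 and write every simplex with vertices in increasing order. Then dim K = 2 and the simplices of K are:

  0-simplices (7): [0], [1], [2], [3], [4], [5], [6]
  1-simplices (18): [0,1], [0,3], [0,4], [0,5], [0,6], [1,2], [1,3], [1,4], [1,5], [2,3], [2,4], [2,5], [2,6], [3,4], [3,5], [4,5], [4,6], [5,6]
  2-simplices (12): [0,1,3], [0,1,4], [0,3,5], [0,4,6], [0,5,6], [1,2,3], [1,2,5], [1,4,5], [2,3,4], [2,4,6], [2,5,6], [3,4,5]

Hence C_0 ≅ Z^7, C_1 ≅ Z^18, C_2 ≅ Z^12.

∂_1: C_1 → C_0 is given by ∂[p,q] = [q] − [p]. For instance
  ∂[0,5] = [5] − [0].
This gives a 7×18 integer matrix of rank 6; reducing to Smith normal form yields diagonal entries (1,1,1,1,1,1).

Boundary ∂_2: C_2 → C_1 sends each 2-simplex [p,q,r] to [q,r] − [p,r] + [p,q]. For instance
  ∂[2,4,6] = [4,6] − [2,6] + [2,4],
  ∂[1,4,5] = [4,5] − [1,5] + [1,4].
The 18×12 boundary matrix has rank 12 and Smith normal form diag(1,1,1,1,1,1,1,1,1,1,1,2).

Computing H_k = (kernel of ∂_k) / (image of ∂_{k+1}):

  H_0: rank C_0 − rank ∂_1 = 7 − 6 = 1, and the invariant factors of ∂_1 are all 1, so H_0 = Z.
  H_1: rank ker ∂_1 − rank ∂_2 = (18 − 6) − 12 = 0, and ∂_2 has invariant factor 2 > 1, so H_1 = Z/2.
  H_2: rank ker ∂_2 − rank ∂_3 = (12 − 12) − 0 = 0, and there is no ∂_3, so H_2 = 0.

H_0 = Z,  H_1 = Z/2,  H_2 = 0.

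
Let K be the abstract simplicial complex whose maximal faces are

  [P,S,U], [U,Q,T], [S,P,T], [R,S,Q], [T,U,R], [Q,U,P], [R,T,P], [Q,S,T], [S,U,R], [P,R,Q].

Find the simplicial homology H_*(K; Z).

Order the vertices as P < Q < R < S < T < U. Listing each simplex with vertices in this order, K has dimension 2 with simplices:

  0-simplices (6): P, Q, R, S, T, U
  1-simplices (15): PQ, PR, PS, PT, PU, QR, QS, QT, QU, RS, RT, RU, ST, SU, TU
  2-simplices (10): PQR, PQU, PRT, PST, PSU, QRS, QST, QTU, RSU, RTU

giving chain groups C_0 ≅ Z^6, C_1 ≅ Z^15, C_2 ≅ Z^10.

∂_1: C_1 → C_0 maps an edge to its endpoints' difference, ∂[p,q] = q − p. For instance
  ∂RS = S − R.
The resulting 6×15 matrix has rank 5, and its Smith normal form has invariant factors (1,1,1,1,1).

Boundary ∂_2: C_2 → C_1 sends each 2-simplex [p,q,r] to [q,r] − [p,r] + [p,q]. For instance
  ∂PSU = SU − PU + PS,
  ∂RTU = TU − RU + RT.
As a 15×10 matrix over Z this has rank 10, with invariant factors (1,1,1,1,1,1,1,1,1,2).

Reading off H_k = ker ∂_k / im ∂_{k+1}:

  H_0: rank C_0 − rank ∂_1 = 6 − 5 = 1, and the invariant factors of ∂_1 are all 1, so H_0 ≅ Z.
  H_1: rank ker ∂_1 − rank ∂_2 = (15 − 5) − 10 = 0, and ∂_2 has invariant factor 2 > 1, so H_1 ≅ Z/2.
  H_2: rank ker ∂_2 − rank ∂_3 = (10 − 10) − 0 = 0, and there is no ∂_3, so H_2 ≅ 0.

H_0 = Z,  H_1 = Z/2,  H_2 = 0.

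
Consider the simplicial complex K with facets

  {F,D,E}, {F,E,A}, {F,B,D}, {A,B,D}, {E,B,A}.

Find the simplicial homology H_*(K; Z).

H_0 = Z,  H_1 = Z,  H_2 = 0.

Fix the vertex order A < B < D < E < F and write every simplex with vertices in increasing order. Then dim K = 2 and the simplices of K are:

  0-simplices (5): A, B, D, E, F
  1-simplices (10): AB, AD, AE, AF, BD, BE, BF, DE, DF, EF
  2-simplices (5): ABD, ABE, AEF, BDF, DEF

giving chain groups C_0 ≅ Z^5, C_1 ≅ Z^10, C_2 ≅ Z^5.

Boundary ∂_1: C_1 → C_0 maps an edge to its endpoints' difference, ∂[p,q] = q − p. For instance
  ∂DE = E − D.
As a 5×10 matrix over Z this has rank 4, with invariant factors (1,1,1,1).

Boundary ∂_2: C_2 → C_1 acts by ∂[p,q,r] = [q,r] − [p,r] + [p,q]. For instance
  ∂ABD = BD − AD + AB,
  ∂DEF = EF − DF + DE.
This gives a 10×5 integer matrix of rank 5; reducing to Smith normal form yields diagonal entries (1,1,1,1,1).

Reading off H_k = ker ∂_k / im ∂_{k+1}:

  H_0: rank C_0 − rank ∂_1 = 5 − 4 = 1, and the invariant factors of ∂_1 are all 1, so H_0 ≅ Z.
  H_1: rank ker ∂_1 − rank ∂_2 = (10 − 4) − 5 = 1, and the invariant factors of ∂_2 are all 1, so H_1 ≅ Z.
  H_2: rank ker ∂_2 − rank ∂_3 = (5 − 5) − 0 = 0, and there is no ∂_3, so H_2 ≅ 0.

As a check, the Euler characteristic is 5 − 10 + 5 = 0, which agrees with 1 − 1 + 0 = 0.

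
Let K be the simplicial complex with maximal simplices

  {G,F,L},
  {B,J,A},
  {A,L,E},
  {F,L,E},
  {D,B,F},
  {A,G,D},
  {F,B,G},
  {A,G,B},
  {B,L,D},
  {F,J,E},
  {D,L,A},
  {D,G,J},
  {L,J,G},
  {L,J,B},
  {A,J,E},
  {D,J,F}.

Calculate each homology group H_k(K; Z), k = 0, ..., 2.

We work with the vertex ordering A < B < D < E < F < G < J < L. The simplices of K, each written with vertices in increasing order, are:

  0-simplices (8): A, B, D, E, F, G, J, L
  1-simplices (24): AB, AD, AE, AG, AJ, AL, BD, BF, BG, BJ, BL, DF, DG, DJ, DL, EF, EJ, EL, FG, FJ, FL, GJ, GL, JL
  2-simplices (16): ABG, ABJ, ADG, ADL, AEJ, AEL, BDF, BDL, BFG, BJL, DFJ, DGJ, EFJ, EFL, FGL, GJL

Hence C_0 ≅ Z^8, C_1 ≅ Z^24, C_2 ≅ Z^16.

Boundary ∂_1: C_1 → C_0 is given by ∂[p,q] = [q] − [p].
As a 8×24 matrix over Z this has rank 7, with invariant factors (1,1,1,1,1,1,1).

The boundary map ∂_2: C_2 → C_1 acts by ∂[p,q,r] = [q,r] − [p,r] + [p,q]. For instance
  ∂EFJ = FJ − EJ + EF,
  ∂ABJ = BJ − AJ + AB.
The 24×16 boundary matrix has rank 15 and Smith normal form diag(1,1,1,1,1,1,1,1,1,1,1,1,1,1,1).

Computing H_k = (kernel of ∂_k) / (image of ∂_{k+1}):

  H_0: rank C_0 − rank ∂_1 = 8 − 7 = 1, and the invariant factors of ∂_1 are all 1, so H_0 ≅ Z.
  H_1: rank ker ∂_1 − rank ∂_2 = (24 − 7) − 15 = 2, and the invariant factors of ∂_2 are all 1, so H_1 ≅ Z^2.
  H_2: rank ker ∂_2 − rank ∂_3 = (16 − 15) − 0 = 1, and there is no ∂_3, so H_2 ≅ Z.

H_0 ≅ Z,  H_1 ≅ Z^2,  H_2 ≅ Z.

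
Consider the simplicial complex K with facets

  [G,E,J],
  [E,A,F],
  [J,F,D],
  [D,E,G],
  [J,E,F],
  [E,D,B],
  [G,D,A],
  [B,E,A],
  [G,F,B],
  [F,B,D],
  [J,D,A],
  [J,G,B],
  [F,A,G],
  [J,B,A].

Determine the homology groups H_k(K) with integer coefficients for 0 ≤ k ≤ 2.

We work with the vertex ordering A < B < D < E < F < G < J. The simplices of K, each written with vertices in increasing order, are:

  0-simplices (7): A, B, D, E, F, G, J
  1-simplices (21): AB, AD, AE, AF, AG, AJ, BD, BE, BF, BG, BJ, DE, DF, DG, DJ, EF, EG, EJ, FG, FJ, GJ
  2-simplices (14): ABE, ABJ, ADG, ADJ, AEF, AFG, BDE, BDF, BFG, BGJ, DEG, DFJ, EFJ, EGJ

giving chain groups C_0 ≅ Z^7, C_1 ≅ Z^21, C_2 ≅ Z^14.

The boundary map ∂_1: C_1 → C_0 maps an edge to its endpoints' difference, ∂[p,q] = q − p. For instance
  ∂AJ = J − A.
The 7×21 boundary matrix has rank 6 and Smith normal form diag(1,1,1,1,1,1).

∂_2: C_2 → C_1 acts by ∂[p,q,r] = [q,r] − [p,r] + [p,q]. For instance
  ∂BGJ = GJ − BJ + BG,
  ∂BFG = FG − BG + BF.
The resulting 21×14 matrix has rank 13, and its Smith normal form has invariant factors (1,1,1,1,1,1,1,1,1,1,1,1,1).

Reading off H_k = ker ∂_k / im ∂_{k+1}:

  H_0: rank C_0 − rank ∂_1 = 7 − 6 = 1, and the invariant factors of ∂_1 are all 1, so H_0 ≅ Z.
  H_1: rank ker ∂_1 − rank ∂_2 = (21 − 6) − 13 = 2, and the invariant factors of ∂_2 are all 1, so H_1 ≅ Z^2.
  H_2: rank ker ∂_2 − rank ∂_3 = (14 − 13) − 0 = 1, and there is no ∂_3, so H_2 ≅ Z.

As a check, the Euler characteristic is 7 − 21 + 14 = 0, which agrees with 1 − 2 + 1 = 0.

H_0 = Z,  H_1 = Z^2,  H_2 = Z.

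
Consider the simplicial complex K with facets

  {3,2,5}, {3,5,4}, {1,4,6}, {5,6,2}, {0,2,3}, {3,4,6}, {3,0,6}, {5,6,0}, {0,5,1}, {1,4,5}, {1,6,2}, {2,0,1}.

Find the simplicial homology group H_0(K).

Order the vertices as 0 < 1 < 2 < 3 < 4 < 5 < 6. Listing each simplex with vertices in this order, K has dimension 2 with simplices:

  0-simplices (7): [0], [1], [2], [3], [4], [5], [6]
  1-simplices (18): [0,1], [0,2], [0,3], [0,5], [0,6], [1,2], [1,4], [1,5], [1,6], [2,3], [2,5], [2,6], [3,4], [3,5], [3,6], [4,5], [4,6], [5,6]
  2-simplices (12): [0,1,2], [0,1,5], [0,2,3], [0,3,6], [0,5,6], [1,2,6], [1,4,5], [1,4,6], [2,3,5], [2,5,6], [3,4,5], [3,4,6]

giving chain groups C_0 ≅ Z^7, C_1 ≅ Z^18, C_2 ≅ Z^12.

∂_1: C_1 → C_0 maps an edge to its endpoints' difference, ∂[p,q] = q − p.
This gives a 7×18 integer matrix of rank 6; reducing to Smith normal form yields diagonal entries (1,1,1,1,1,1).

Boundary ∂_2: C_2 → C_1 sends each 2-simplex [p,q,r] to [q,r] − [p,r] + [p,q]. For instance
  ∂[0,1,5] = [1,5] − [0,5] + [0,1],
  ∂[2,5,6] = [5,6] − [2,6] + [2,5].
The 18×12 boundary matrix has rank 12 and Smith normal form diag(1,1,1,1,1,1,1,1,1,1,1,2).

Computing H_k = (kernel of ∂_k) / (image of ∂_{k+1}):

  H_0: rank C_0 − rank ∂_1 = 7 − 6 = 1, and the invariant factors of ∂_1 are all 1, so H_0 ≅ Z.

H_0 = Z.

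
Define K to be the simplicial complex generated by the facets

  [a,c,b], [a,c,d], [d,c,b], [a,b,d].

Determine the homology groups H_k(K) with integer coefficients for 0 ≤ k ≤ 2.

Take the total order a < b < c < d on the vertex set. Then K (dimension 2) consists of the simplices:

  0-simplices (4): a, b, c, d
  1-simplices (6): ab, ac, ad, bc, bd, cd
  2-simplices (4): abc, abd, acd, bcd

giving chain groups C_0 ≅ Z^4, C_1 ≅ Z^6, C_2 ≅ Z^4.

∂_1: C_1 → C_0 is given by ∂[p,q] = [q] − [p].
As a 4×6 matrix over Z this has rank 3, with invariant factors (1,1,1).

∂_2: C_2 → C_1 acts by ∂[p,q,r] = [q,r] − [p,r] + [p,q]. For instance
  ∂abc = bc − ac + ab,
  ∂acd = cd − ad + ac.
The resulting 6×4 matrix has rank 3, and its Smith normal form has invariant factors (1,1,1).

From H_k ≅ ker(∂_k) / im(∂_{k+1}) we obtain:

  H_0: rank C_0 − rank ∂_1 = 4 − 3 = 1, and the invariant factors of ∂_1 are all 1, so H_0 ≅ Z.
  H_1: rank ker ∂_1 − rank ∂_2 = (6 − 3) − 3 = 0, and the invariant factors of ∂_2 are all 1, so H_1 ≅ 0.
  H_2: rank ker ∂_2 − rank ∂_3 = (4 − 3) − 0 = 1, and there is no ∂_3, so H_2 ≅ Z.

H_0 ≅ Z,  H_1 = 0,  H_2 ≅ Z.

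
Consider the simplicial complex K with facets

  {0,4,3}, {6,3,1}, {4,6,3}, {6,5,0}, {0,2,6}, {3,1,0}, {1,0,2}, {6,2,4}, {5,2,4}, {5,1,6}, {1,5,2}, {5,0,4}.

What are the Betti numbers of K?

Take the total order 0 < 1 < 2 < 3 < 4 < 5 < 6 on the vertex set. Then K (dimension 2) consists of the simplices:

  0-simplices (7): [0], [1], [2], [3], [4], [5], [6]
  1-simplices (18): [0,1], [0,2], [0,3], [0,4], [0,5], [0,6], [1,2], [1,3], [1,5], [1,6], [2,4], [2,5], [2,6], [3,4], [3,6], [4,5], [4,6], [5,6]
  2-simplices (12): [0,1,2], [0,1,3], [0,2,6], [0,3,4], [0,4,5], [0,5,6], [1,2,5], [1,3,6], [1,5,6], [2,4,5], [2,4,6], [3,4,6]

Hence C_0 ≅ Z^7, C_1 ≅ Z^18, C_2 ≅ Z^12.

Boundary ∂_1: C_1 → C_0 sends each edge [p,q] (with p < q) to q − p. For instance
  ∂[4,5] = [5] − [4].
The 7×18 boundary matrix has rank 6 and Smith normal form diag(1,1,1,1,1,1).

The boundary map ∂_2: C_2 → C_1 acts by ∂[p,q,r] = [q,r] − [p,r] + [p,q]. For instance
  ∂[1,3,6] = [3,6] − [1,6] + [1,3],
  ∂[0,3,4] = [3,4] − [0,4] + [0,3].
The resulting 18×12 matrix has rank 12, and its Smith normal form has invariant factors (1,1,1,1,1,1,1,1,1,1,1,2).

Now H_k = ker ∂_k / im ∂_{k+1}, so:

  H_0: rank C_0 − rank ∂_1 = 7 − 6 = 1, and the invariant factors of ∂_1 are all 1, so H_0 ≅ Z.
  H_1: rank ker ∂_1 − rank ∂_2 = (18 − 6) − 12 = 0, and ∂_2 has invariant factor 2 > 1, so H_1 ≅ Z/2.
  H_2: rank ker ∂_2 − rank ∂_3 = (12 − 12) − 0 = 0, and there is no ∂_3, so H_2 ≅ 0.

Hence the Betti numbers are b_0 = 1, b_1 = 0, b_2 = 0.

b_0 = 1, b_1 = 0, b_2 = 0.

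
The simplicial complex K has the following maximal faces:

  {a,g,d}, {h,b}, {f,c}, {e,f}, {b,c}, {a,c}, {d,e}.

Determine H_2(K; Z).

Fix the vertex order a < b < c < d < e < f < g < h and write every simplex with vertices in increasing order. Then dim K = 2 and the simplices of K are:

  0-simplices (8): a, b, c, d, e, f, g, h
  1-simplices (9): ac, ad, ag, bc, bh, cf, de, dg, ef
  2-simplices (1): adg

giving chain groups C_0 ≅ Z^8, C_1 ≅ Z^9, C_2 ≅ Z^1.

The boundary map ∂_1: C_1 → C_0 is given by ∂[p,q] = [q] − [p].
The resulting 8×9 matrix has rank 7, and its Smith normal form has invariant factors (1,1,1,1,1,1,1).

∂_2: C_2 → C_1 maps a triangle to the signed sum of its edges. For instance
  ∂adg = dg − ag + ad.
This gives a 9×1 integer matrix of rank 1; reducing to Smith normal form yields diagonal entries (1).

Computing H_k = (kernel of ∂_k) / (image of ∂_{k+1}):

  H_2: rank ker ∂_2 − rank ∂_3 = (1 − 1) − 0 = 0, and there is no ∂_3, so H_2 = 0.

H_2 ≅ 0.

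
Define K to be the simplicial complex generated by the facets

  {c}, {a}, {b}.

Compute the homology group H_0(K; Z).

K has 3 vertices.
rank ∂_0 = 0, rank ∂_1 = 0 ⇒ b_0 = 3 − 0 − 0 = 3. So H_0 = Z^3.

H_0 = Z^3.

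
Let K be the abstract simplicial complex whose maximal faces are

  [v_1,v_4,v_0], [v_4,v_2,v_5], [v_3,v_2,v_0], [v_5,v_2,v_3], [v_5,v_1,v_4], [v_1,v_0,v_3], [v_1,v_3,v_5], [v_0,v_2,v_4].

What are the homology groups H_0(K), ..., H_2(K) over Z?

H_0 = Z,  H_1 = 0,  H_2 = Z.

Fix the vertex order v_0 < v_1 < v_2 < v_3 < v_4 < v_5 and write every simplex with vertices in increasing order. Then dim K = 2 and the simplices of K are:

  0-simplices (6): [v_0], [v_1], [v_2], [v_3], [v_4], [v_5]
  1-simplices (12): [v_0,v_1], [v_0,v_2], [v_0,v_3], [v_0,v_4], [v_1,v_3], [v_1,v_4], [v_1,v_5], [v_2,v_3], [v_2,v_4], [v_2,v_5], [v_3,v_5], [v_4,v_5]
  2-simplices (8): [v_0,v_1,v_3], [v_0,v_1,v_4], [v_0,v_2,v_3], [v_0,v_2,v_4], [v_1,v_3,v_5], [v_1,v_4,v_5], [v_2,v_3,v_5], [v_2,v_4,v_5]

so the chain groups are C_0 ≅ Z^6, C_1 ≅ Z^12, C_2 ≅ Z^8.

Boundary ∂_1: C_1 → C_0 maps an edge to its endpoints' difference, ∂[p,q] = q − p.
As a 6×12 matrix over Z this has rank 5, with invariant factors (1,1,1,1,1).

Boundary ∂_2: C_2 → C_1 sends each 2-simplex [p,q,r] to [q,r] − [p,r] + [p,q]. For instance
  ∂[v_1,v_4,v_5] = [v_4,v_5] − [v_1,v_5] + [v_1,v_4],
  ∂[v_1,v_3,v_5] = [v_3,v_5] − [v_1,v_5] + [v_1,v_3].
The resulting 12×8 matrix has rank 7, and its Smith normal form has invariant factors (1,1,1,1,1,1,1).

Reading off H_k = ker ∂_k / im ∂_{k+1}:

  H_0: rank C_0 − rank ∂_1 = 6 − 5 = 1, and the invariant factors of ∂_1 are all 1, so H_0 ≅ Z.
  H_1: rank ker ∂_1 − rank ∂_2 = (12 − 5) − 7 = 0, and the invariant factors of ∂_2 are all 1, so H_1 ≅ 0.
  H_2: rank ker ∂_2 − rank ∂_3 = (8 − 7) − 0 = 1, and there is no ∂_3, so H_2 ≅ Z.

As a check, the Euler characteristic is 6 − 12 + 8 = 2, which agrees with 1 − 0 + 1 = 2.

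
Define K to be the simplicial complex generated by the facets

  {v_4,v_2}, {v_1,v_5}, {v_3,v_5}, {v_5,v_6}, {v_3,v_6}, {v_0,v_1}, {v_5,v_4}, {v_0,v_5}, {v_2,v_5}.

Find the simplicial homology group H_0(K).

H_0 ≅ Z.

We work with the vertex ordering v_0 < v_1 < v_2 < v_3 < v_4 < v_5 < v_6. The simplices of K, each written with vertices in increasing order, are:

  0-simplices (7): [v_0], [v_1], [v_2], [v_3], [v_4], [v_5], [v_6]
  1-simplices (9): [v_0,v_1], [v_0,v_5], [v_1,v_5], [v_2,v_4], [v_2,v_5], [v_3,v_5], [v_3,v_6], [v_4,v_5], [v_5,v_6]

so the chain groups are C_0 ≅ Z^7, C_1 ≅ Z^9.

Boundary ∂_1: C_1 → C_0 maps an edge to its endpoints' difference, ∂[p,q] = q − p.
As a 7×9 matrix over Z this has rank 6, with invariant factors (1,1,1,1,1,1).

Reading off H_k = ker ∂_k / im ∂_{k+1}:

  H_0: rank C_0 − rank ∂_1 = 7 − 6 = 1, and the invariant factors of ∂_1 are all 1, so H_0 = Z.

(K is a triangulation of a wedge of 3 circles.)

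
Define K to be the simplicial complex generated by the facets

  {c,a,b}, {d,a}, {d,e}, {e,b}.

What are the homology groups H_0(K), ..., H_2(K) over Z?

Take the total order a < b < c < d < e on the vertex set. Then K (dimension 2) consists of the simplices:

  0-simplices (5): a, b, c, d, e
  1-simplices (6): ab, ac, ad, bc, be, de
  2-simplices (1): abc

Hence C_0 ≅ Z^5, C_1 ≅ Z^6, C_2 ≅ Z^1.

∂_1: C_1 → C_0 maps an edge to its endpoints' difference, ∂[p,q] = q − p. For instance
  ∂be = e − b.
The 5×6 boundary matrix has rank 4 and Smith normal form diag(1,1,1,1).

Boundary ∂_2: C_2 → C_1 maps a triangle to the signed sum of its edges. For instance
  ∂abc = bc − ac + ab.
The resulting 6×1 matrix has rank 1, and its Smith normal form has invariant factors (1).

From H_k ≅ ker(∂_k) / im(∂_{k+1}) we obtain:

  H_0: rank C_0 − rank ∂_1 = 5 − 4 = 1, and the invariant factors of ∂_1 are all 1, so H_0 = Z.
  H_1: rank ker ∂_1 − rank ∂_2 = (6 − 4) − 1 = 1, and the invariant factors of ∂_2 are all 1, so H_1 = Z.
  H_2: rank ker ∂_2 − rank ∂_3 = (1 − 1) − 0 = 0, and there is no ∂_3, so H_2 = 0.

As a check, the Euler characteristic is 5 − 6 + 1 = 0, which agrees with 1 − 1 + 0 = 0.

H_0 = Z,  H_1 = Z,  H_2 = 0.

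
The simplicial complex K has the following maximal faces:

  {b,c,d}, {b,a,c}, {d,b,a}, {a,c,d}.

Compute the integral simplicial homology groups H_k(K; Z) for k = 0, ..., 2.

H_0 ≅ Z,  H_1 = 0,  H_2 ≅ Z.

Fix the vertex order a < b < c < d and write every simplex with vertices in increasing order. Then dim K = 2 and the simplices of K are:

  0-simplices (4): a, b, c, d
  1-simplices (6): ab, ac, ad, bc, bd, cd
  2-simplices (4): abc, abd, acd, bcd

Hence C_0 ≅ Z^4, C_1 ≅ Z^6, C_2 ≅ Z^4.

Boundary ∂_1: C_1 → C_0 maps an edge to its endpoints' difference, ∂[p,q] = q − p. For instance
  ∂ab = b − a.
The resulting 4×6 matrix has rank 3, and its Smith normal form has invariant factors (1,1,1).

The boundary map ∂_2: C_2 → C_1 acts by ∂[p,q,r] = [q,r] − [p,r] + [p,q]. For instance
  ∂abd = bd − ad + ab,
  ∂acd = cd − ad + ac.
This gives a 6×4 integer matrix of rank 3; reducing to Smith normal form yields diagonal entries (1,1,1).

Computing H_k = (kernel of ∂_k) / (image of ∂_{k+1}):

  H_0: rank C_0 − rank ∂_1 = 4 − 3 = 1, and the invariant factors of ∂_1 are all 1, so H_0 = Z.
  H_1: rank ker ∂_1 − rank ∂_2 = (6 − 3) − 3 = 0, and the invariant factors of ∂_2 are all 1, so H_1 = 0.
  H_2: rank ker ∂_2 − rank ∂_3 = (4 − 3) − 0 = 1, and there is no ∂_3, so H_2 = Z.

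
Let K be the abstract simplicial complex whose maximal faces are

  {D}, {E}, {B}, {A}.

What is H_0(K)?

H_0 = Z^4.

Fix the vertex order A < B < D < E and write every simplex with vertices in increasing order. Then dim K = 0 and the simplices of K are:

  0-simplices (4): A, B, D, E

so the chain groups are C_0 ≅ Z^4.

Reading off H_k = ker ∂_k / im ∂_{k+1}:

  H_0: rank C_0 − rank ∂_1 = 4 − 0 = 4, and there is no ∂_1, so H_0 = Z^4.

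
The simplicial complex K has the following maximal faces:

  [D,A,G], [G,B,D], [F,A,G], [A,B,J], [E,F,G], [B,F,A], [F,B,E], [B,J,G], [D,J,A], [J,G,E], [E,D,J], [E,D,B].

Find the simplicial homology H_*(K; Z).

We work with the vertex ordering A < B < D < E < F < G < J. The simplices of K, each written with vertices in increasing order, are:

  0-simplices (7): A, B, D, E, F, G, J
  1-simplices (18): AB, AD, AF, AG, AJ, BD, BE, BF, BG, BJ, DE, DG, DJ, EF, EG, EJ, FG, GJ
  2-simplices (12): ABF, ABJ, ADG, ADJ, AFG, BDE, BDG, BEF, BGJ, DEJ, EFG, EGJ

so the chain groups are C_0 ≅ Z^7, C_1 ≅ Z^18, C_2 ≅ Z^12.

∂_1: C_1 → C_0 is given by ∂[p,q] = [q] − [p].
This gives a 7×18 integer matrix of rank 6; reducing to Smith normal form yields diagonal entries (1,1,1,1,1,1).

∂_2: C_2 → C_1 sends each 2-simplex [p,q,r] to [q,r] − [p,r] + [p,q]. For instance
  ∂DEJ = EJ − DJ + DE,
  ∂BDG = DG − BG + BD.
As a 18×12 matrix over Z this has rank 12, with invariant factors (1,1,1,1,1,1,1,1,1,1,1,2).

Computing H_k = (kernel of ∂_k) / (image of ∂_{k+1}):

  H_0: rank C_0 − rank ∂_1 = 7 − 6 = 1, and the invariant factors of ∂_1 are all 1, so H_0 ≅ Z.
  H_1: rank ker ∂_1 − rank ∂_2 = (18 − 6) − 12 = 0, and ∂_2 has invariant factor 2 > 1, so H_1 ≅ Z/2.
  H_2: rank ker ∂_2 − rank ∂_3 = (12 − 12) − 0 = 0, and there is no ∂_3, so H_2 ≅ 0.

H_0 ≅ Z,  H_1 ≅ Z/2,  H_2 = 0.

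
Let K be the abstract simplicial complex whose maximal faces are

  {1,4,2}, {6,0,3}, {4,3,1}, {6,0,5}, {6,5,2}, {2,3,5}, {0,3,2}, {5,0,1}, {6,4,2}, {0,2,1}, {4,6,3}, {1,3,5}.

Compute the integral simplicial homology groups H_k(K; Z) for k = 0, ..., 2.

H_0 = Z,  H_1 = Z_2,  H_2 = 0.

K has 7 vertices, 18 edges, 12 triangles.
rank ∂_0 = 0, rank ∂_1 = 6 ⇒ b_0 = 7 − 0 − 6 = 1; all invariant factors of ∂_1 are 1 so no torsion. So H_0 ≅ Z.
rank ∂_1 = 6, rank ∂_2 = 12 ⇒ b_1 = 18 − 6 − 12 = 0; ∂_2 has invariant factor(s) [2] giving torsion. So H_1 ≅ Z_2.
rank ∂_2 = 12, rank ∂_3 = 0 ⇒ b_2 = 12 − 12 − 0 = 0. So H_2 ≅ 0.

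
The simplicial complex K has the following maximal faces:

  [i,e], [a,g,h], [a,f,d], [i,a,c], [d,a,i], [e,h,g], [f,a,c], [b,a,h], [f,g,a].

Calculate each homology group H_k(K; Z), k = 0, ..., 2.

H_0 ≅ Z,  H_1 ≅ Z,  H_2 = 0.

Take the total order a < b < c < d < e < f < g < h < i on the vertex set. Then K (dimension 2) consists of the simplices:

  0-simplices (9): a, b, c, d, e, f, g, h, i
  1-simplices (17): ab, ac, ad, af, ag, ah, ai, bh, cf, ci, df, di, eg, eh, ei, fg, gh
  2-simplices (8): abh, acf, aci, adf, adi, afg, agh, egh

giving chain groups C_0 ≅ Z^9, C_1 ≅ Z^17, C_2 ≅ Z^8.

∂_1: C_1 → C_0 sends each edge [p,q] (with p < q) to q − p. For instance
  ∂cf = f − c.
The resulting 9×17 matrix has rank 8, and its Smith normal form has invariant factors (1,1,1,1,1,1,1,1).

The boundary map ∂_2: C_2 → C_1 maps a triangle to the signed sum of its edges. For instance
  ∂adf = df − af + ad,
  ∂egh = gh − eh + eg.
As a 17×8 matrix over Z this has rank 8, with invariant factors (1,1,1,1,1,1,1,1).

Computing H_k = (kernel of ∂_k) / (image of ∂_{k+1}):

  H_0: rank C_0 − rank ∂_1 = 9 − 8 = 1, and the invariant factors of ∂_1 are all 1, so H_0 = Z.
  H_1: rank ker ∂_1 − rank ∂_2 = (17 − 8) − 8 = 1, and the invariant factors of ∂_2 are all 1, so H_1 = Z.
  H_2: rank ker ∂_2 − rank ∂_3 = (8 − 8) − 0 = 0, and there is no ∂_3, so H_2 = 0.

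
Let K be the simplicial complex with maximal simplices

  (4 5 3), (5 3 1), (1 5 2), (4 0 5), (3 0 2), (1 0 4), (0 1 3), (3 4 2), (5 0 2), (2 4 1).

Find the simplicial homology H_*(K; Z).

H_0 ≅ Z,  H_1 ≅ Z/2,  H_2 = 0.

Fix the vertex order 0 < 1 < 2 < 3 < 4 < 5 and write every simplex with vertices in increasing order. Then dim K = 2 and the simplices of K are:

  0-simplices (6): [0], [1], [2], [3], [4], [5]
  1-simplices (15): [0,1], [0,2], [0,3], [0,4], [0,5], [1,2], [1,3], [1,4], [1,5], [2,3], [2,4], [2,5], [3,4], [3,5], [4,5]
  2-simplices (10): [0,1,3], [0,1,4], [0,2,3], [0,2,5], [0,4,5], [1,2,4], [1,2,5], [1,3,5], [2,3,4], [3,4,5]

giving chain groups C_0 ≅ Z^6, C_1 ≅ Z^15, C_2 ≅ Z^10.

∂_1: C_1 → C_0 sends each edge [p,q] (with p < q) to q − p.
The resulting 6×15 matrix has rank 5, and its Smith normal form has invariant factors (1,1,1,1,1).

The boundary map ∂_2: C_2 → C_1 sends each 2-simplex [p,q,r] to [q,r] − [p,r] + [p,q]. For instance
  ∂[3,4,5] = [4,5] − [3,5] + [3,4],
  ∂[0,1,4] = [1,4] − [0,4] + [0,1].
The resulting 15×10 matrix has rank 10, and its Smith normal form has invariant factors (1,1,1,1,1,1,1,1,1,2).

From H_k ≅ ker(∂_k) / im(∂_{k+1}) we obtain:

  H_0: rank C_0 − rank ∂_1 = 6 − 5 = 1, and the invariant factors of ∂_1 are all 1, so H_0 ≅ Z.
  H_1: rank ker ∂_1 − rank ∂_2 = (15 − 5) − 10 = 0, and ∂_2 has invariant factor 2 > 1, so H_1 ≅ Z/2.
  H_2: rank ker ∂_2 − rank ∂_3 = (10 − 10) − 0 = 0, and there is no ∂_3, so H_2 ≅ 0.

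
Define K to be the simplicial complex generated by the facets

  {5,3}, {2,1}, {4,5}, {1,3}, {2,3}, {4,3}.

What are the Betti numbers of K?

Fix the vertex order 1 < 2 < 3 < 4 < 5 and write every simplex with vertices in increasing order. Then dim K = 1 and the simplices of K are:

  0-simplices (5): [1], [2], [3], [4], [5]
  1-simplices (6): [1,2], [1,3], [2,3], [3,4], [3,5], [4,5]

so the chain groups are C_0 ≅ Z^5, C_1 ≅ Z^6.

Boundary ∂_1: C_1 → C_0 maps an edge to its endpoints' difference, ∂[p,q] = q − p. For instance
  ∂[3,4] = [4] − [3].
The resulting 5×6 matrix has rank 4, and its Smith normal form has invariant factors (1,1,1,1).

From H_k ≅ ker(∂_k) / im(∂_{k+1}) we obtain:

  H_0: rank C_0 − rank ∂_1 = 5 − 4 = 1, and the invariant factors of ∂_1 are all 1, so H_0 ≅ Z.
  H_1: rank ker ∂_1 − rank ∂_2 = (6 − 4) − 0 = 2, and there is no ∂_2, so H_1 ≅ Z^2.

Hence the Betti numbers are b_0 = 1, b_1 = 2.

b_0 = 1, b_1 = 2.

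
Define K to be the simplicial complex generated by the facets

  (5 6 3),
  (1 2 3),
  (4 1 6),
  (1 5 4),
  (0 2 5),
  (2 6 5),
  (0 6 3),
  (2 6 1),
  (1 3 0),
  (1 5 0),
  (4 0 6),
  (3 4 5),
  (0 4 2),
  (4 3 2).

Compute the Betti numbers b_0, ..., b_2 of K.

We work with the vertex ordering 0 < 1 < 2 < 3 < 4 < 5 < 6. The simplices of K, each written with vertices in increasing order, are:

  0-simplices (7): [0], [1], [2], [3], [4], [5], [6]
  1-simplices (21): [0,1], [0,2], [0,3], [0,4], [0,5], [0,6], [1,2], [1,3], [1,4], [1,5], [1,6], [2,3], [2,4], [2,5], [2,6], [3,4], [3,5], [3,6], [4,5], [4,6], [5,6]
  2-simplices (14): [0,1,3], [0,1,5], [0,2,4], [0,2,5], [0,3,6], [0,4,6], [1,2,3], [1,2,6], [1,4,5], [1,4,6], [2,3,4], [2,5,6], [3,4,5], [3,5,6]

giving chain groups C_0 ≅ Z^7, C_1 ≅ Z^21, C_2 ≅ Z^14.

Boundary ∂_1: C_1 → C_0 maps an edge to its endpoints' difference, ∂[p,q] = q − p.
As a 7×21 matrix over Z this has rank 6, with invariant factors (1,1,1,1,1,1).

∂_2: C_2 → C_1 sends each 2-simplex [p,q,r] to [q,r] − [p,r] + [p,q]. For instance
  ∂[1,2,6] = [2,6] − [1,6] + [1,2],
  ∂[1,2,3] = [2,3] − [1,3] + [1,2].
The 21×14 boundary matrix has rank 13 and Smith normal form diag(1,1,1,1,1,1,1,1,1,1,1,1,1).

Now H_k = ker ∂_k / im ∂_{k+1}, so:

  H_0: rank C_0 − rank ∂_1 = 7 − 6 = 1, and the invariant factors of ∂_1 are all 1, so H_0 ≅ Z.
  H_1: rank ker ∂_1 − rank ∂_2 = (21 − 6) − 13 = 2, and the invariant factors of ∂_2 are all 1, so H_1 ≅ Z^2.
  H_2: rank ker ∂_2 − rank ∂_3 = (14 − 13) − 0 = 1, and there is no ∂_3, so H_2 ≅ Z.

As a check, the Euler characteristic is 7 − 21 + 14 = 0, which agrees with 1 − 2 + 1 = 0.
(K is a triangulation of the torus T^2.)

Hence the Betti numbers are b_0 = 1, b_1 = 2, b_2 = 1.

b_0 = 1, b_1 = 2, b_2 = 1.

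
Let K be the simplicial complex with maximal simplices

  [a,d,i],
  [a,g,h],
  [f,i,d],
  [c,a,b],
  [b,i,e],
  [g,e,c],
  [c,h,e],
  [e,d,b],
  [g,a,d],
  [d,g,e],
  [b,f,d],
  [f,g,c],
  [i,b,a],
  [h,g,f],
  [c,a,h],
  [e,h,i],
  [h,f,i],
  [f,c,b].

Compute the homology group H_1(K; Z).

Order the vertices as a < b < c < d < e < f < g < h < i. Listing each simplex with vertices in this order, K has dimension 2 with simplices:

  0-simplices (9): a, b, c, d, e, f, g, h, i
  1-simplices (27): ab, ac, ad, ag, ah, ai, bc, bd, be, bf, bi, ce, cf, cg, ch, de, df, dg, di, eg, eh, ei, fg, fh, fi, gh, hi
  2-simplices (18): abc, abi, ach, adg, adi, agh, bcf, bde, bdf, bei, ceg, ceh, cfg, deg, dfi, ehi, fgh, fhi

giving chain groups C_0 ≅ Z^9, C_1 ≅ Z^27, C_2 ≅ Z^18.

∂_1: C_1 → C_0 maps an edge to its endpoints' difference, ∂[p,q] = q − p. For instance
  ∂ce = e − c.
The resulting 9×27 matrix has rank 8, and its Smith normal form has invariant factors (1,1,1,1,1,1,1,1).

∂_2: C_2 → C_1 maps a triangle to the signed sum of its edges. For instance
  ∂bde = de − be + bd,
  ∂bei = ei − bi + be.
As a 27×18 matrix over Z this has rank 18, with invariant factors (1,1,1,1,1,1,1,1,1,1,1,1,1,1,1,1,1,2).

Now H_k = ker ∂_k / im ∂_{k+1}, so:

  H_1: rank ker ∂_1 − rank ∂_2 = (27 − 8) − 18 = 1, and ∂_2 has invariant factor 2 > 1, so H_1 ≅ Z × Z/2.

H_1 = Z × Z/2.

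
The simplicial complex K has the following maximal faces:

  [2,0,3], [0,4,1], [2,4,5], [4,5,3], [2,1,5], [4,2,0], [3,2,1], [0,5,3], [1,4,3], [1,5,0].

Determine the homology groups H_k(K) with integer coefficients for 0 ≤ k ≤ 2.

H_0 = Z,  H_1 = Z/2Z,  H_2 = 0.

We work with the vertex ordering 0 < 1 < 2 < 3 < 4 < 5. The simplices of K, each written with vertices in increasing order, are:

  0-simplices (6): [0], [1], [2], [3], [4], [5]
  1-simplices (15): [0,1], [0,2], [0,3], [0,4], [0,5], [1,2], [1,3], [1,4], [1,5], [2,3], [2,4], [2,5], [3,4], [3,5], [4,5]
  2-simplices (10): [0,1,4], [0,1,5], [0,2,3], [0,2,4], [0,3,5], [1,2,3], [1,2,5], [1,3,4], [2,4,5], [3,4,5]

so the chain groups are C_0 ≅ Z^6, C_1 ≅ Z^15, C_2 ≅ Z^10.

∂_1: C_1 → C_0 sends each edge [p,q] (with p < q) to q − p.
This gives a 6×15 integer matrix of rank 5; reducing to Smith normal form yields diagonal entries (1,1,1,1,1).

Boundary ∂_2: C_2 → C_1 acts by ∂[p,q,r] = [q,r] − [p,r] + [p,q]. For instance
  ∂[0,3,5] = [3,5] − [0,5] + [0,3],
  ∂[0,2,3] = [2,3] − [0,3] + [0,2].
This gives a 15×10 integer matrix of rank 10; reducing to Smith normal form yields diagonal entries (1,1,1,1,1,1,1,1,1,2).

From H_k ≅ ker(∂_k) / im(∂_{k+1}) we obtain:

  H_0: rank C_0 − rank ∂_1 = 6 − 5 = 1, and the invariant factors of ∂_1 are all 1, so H_0 = Z.
  H_1: rank ker ∂_1 − rank ∂_2 = (15 − 5) − 10 = 0, and ∂_2 has invariant factor 2 > 1, so H_1 = Z/2Z.
  H_2: rank ker ∂_2 − rank ∂_3 = (10 − 10) − 0 = 0, and there is no ∂_3, so H_2 = 0.

As a check, the Euler characteristic is 6 − 15 + 10 = 1, which agrees with 1 − 0 + 0 = 1.
(K is a triangulation of the real projective plane RP^2.)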